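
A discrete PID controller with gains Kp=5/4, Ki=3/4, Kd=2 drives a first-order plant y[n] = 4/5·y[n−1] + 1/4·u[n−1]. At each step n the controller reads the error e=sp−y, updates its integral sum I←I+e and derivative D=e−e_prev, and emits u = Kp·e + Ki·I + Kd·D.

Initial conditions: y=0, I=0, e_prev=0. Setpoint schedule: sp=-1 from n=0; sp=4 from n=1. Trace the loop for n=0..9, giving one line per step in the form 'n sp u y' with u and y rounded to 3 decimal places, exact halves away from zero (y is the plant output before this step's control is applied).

0 -1 -4.000 0.000
1 4 21.250 -1.000
2 4 -9.050 4.513
3 4 14.251 1.348
4 4 -3.263 4.641
5 4 9.818 2.897
6 4 -0.343 4.772
7 4 6.989 3.732
8 4 1.106 4.733
9 4 5.238 4.063

(exact arithmetic carried between steps; '≈' marks a value shown rounded to 6 d.p. or computed from one; I and e_prev carry over from the previous line; the table rounds u and y to 3 d.p., halves away from zero)
n=0: y=0, sp=-1, e=sp−y=-1; I=-1, D=e−e_prev=-1; u=5/4·(-1)+3/4·(-1)+2·(-1)=-4; next y=4/5·0+1/4·(-4)=-1
n=1: y=-1, sp=4, e=sp−y=5; I=4, D=e−e_prev=6; u=5/4·5+3/4·4+2·6=21.25; next y=4/5·(-1)+1/4·21.25=4.5125
n=2: y=4.5125, sp=4, e=sp−y=-0.5125; I=3.4875, D=e−e_prev=-5.5125; u=5/4·(-0.5125)+3/4·3.4875+2·(-5.5125)=-9.05; next y=4/5·4.5125+1/4·(-9.05)=1.3475
n=3: y=1.3475, sp=4, e=sp−y=2.6525; I=6.14, D=e−e_prev=3.165; u=5/4·2.6525+3/4·6.14+2·3.165=14.250625; next y=4/5·1.3475+1/4·14.250625≈4.640656
n=4: y≈4.640656, sp=4, e=sp−y≈-0.640656; I≈5.499344, D=e−e_prev≈-3.293156; u=5/4·(-0.640656)+3/4·5.499344+2·(-3.293156)≈-3.262625; next y=4/5·4.640656+1/4·(-3.262625)≈2.896869
n=5: y≈2.896869, sp=4, e=sp−y≈1.103131; I≈6.602475, D=e−e_prev≈1.743788; u=5/4·1.103131+3/4·6.602475+2·1.743788≈9.818345; next y=4/5·2.896869+1/4·9.818345≈4.772081
n=6: y≈4.772081, sp=4, e=sp−y≈-0.772081; I≈5.830394, D=e−e_prev≈-1.875213; u=5/4·(-0.772081)+3/4·5.830394+2·(-1.875213)≈-0.342732; next y=4/5·4.772081+1/4·(-0.342732)≈3.731982
n=7: y≈3.731982, sp=4, e=sp−y≈0.268018; I≈6.098412, D=e−e_prev≈1.040099; u=5/4·0.268018+3/4·6.098412+2·1.040099≈6.989029; next y=4/5·3.731982+1/4·6.989029≈4.732843
n=8: y≈4.732843, sp=4, e=sp−y≈-0.732843; I≈5.365568, D=e−e_prev≈-1.000861; u=5/4·(-0.732843)+3/4·5.365568+2·(-1.000861)≈1.106401; next y=4/5·4.732843+1/4·1.106401≈4.062875
n=9: y≈4.062875, sp=4, e=sp−y≈-0.062875; I≈5.302694, D=e−e_prev≈0.669968; u=5/4·(-0.062875)+3/4·5.302694+2·0.669968≈5.238364; next y=4/5·4.062875+1/4·5.238364≈4.559891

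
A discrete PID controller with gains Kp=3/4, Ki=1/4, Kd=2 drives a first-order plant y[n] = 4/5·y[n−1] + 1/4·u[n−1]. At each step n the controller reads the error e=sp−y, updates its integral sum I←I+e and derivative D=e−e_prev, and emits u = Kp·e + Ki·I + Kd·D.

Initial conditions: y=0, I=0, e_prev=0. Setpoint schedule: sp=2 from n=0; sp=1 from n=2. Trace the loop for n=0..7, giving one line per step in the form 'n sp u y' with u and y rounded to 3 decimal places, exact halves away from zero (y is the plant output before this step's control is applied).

0 2 6.000 0.000
1 2 -2.000 1.500
2 1 0.525 0.700
3 1 1.026 0.691
4 1 0.731 0.810
5 1 0.953 0.830
6 1 0.820 0.903
7 1 0.915 0.927

(exact arithmetic carried between steps; '≈' marks a value shown rounded to 6 d.p. or computed from one; I and e_prev carry over from the previous line; the table rounds u and y to 3 d.p., halves away from zero)
n=0: y=0, sp=2, e=sp−y=2; I=2, D=e−e_prev=2; u=3/4·2+1/4·2+2·2=6; next y=4/5·0+1/4·6=1.5
n=1: y=1.5, sp=2, e=sp−y=0.5; I=2.5, D=e−e_prev=-1.5; u=3/4·0.5+1/4·2.5+2·(-1.5)=-2; next y=4/5·1.5+1/4·(-2)=0.7
n=2: y=0.7, sp=1, e=sp−y=0.3; I=2.8, D=e−e_prev=-0.2; u=3/4·0.3+1/4·2.8+2·(-0.2)=0.525; next y=4/5·0.7+1/4·0.525=0.69125
n=3: y=0.69125, sp=1, e=sp−y=0.30875; I=3.10875, D=e−e_prev=0.00875; u=3/4·0.30875+1/4·3.10875+2·0.00875=1.02625; next y=4/5·0.69125+1/4·1.02625≈0.809563
n=4: y≈0.809563, sp=1, e=sp−y≈0.190438; I≈3.299188, D=e−e_prev≈-0.118313; u=3/4·0.190438+1/4·3.299188+2·(-0.118313)≈0.731; next y=4/5·0.809563+1/4·0.731≈0.8304
n=5: y=0.8304, sp=1, e=sp−y=0.1696; I≈3.468788, D=e−e_prev≈-0.020838; u=3/4·0.1696+1/4·3.468788+2·(-0.020838)≈0.952722; next y=4/5·0.8304+1/4·0.952722≈0.902500
n=6: y≈0.902500, sp=1, e=sp−y≈0.097500; I≈3.566287, D=e−e_prev≈-0.072100; u=3/4·0.097500+1/4·3.566287+2·(-0.072100)≈0.820495; next y=4/5·0.902500+1/4·0.820495≈0.927124
n=7: y≈0.927124, sp=1, e=sp−y≈0.072876; I≈3.639163, D=e−e_prev≈-0.024624; u=3/4·0.072876+1/4·3.639163+2·(-0.024624)≈0.915200; next y=4/5·0.927124+1/4·0.915200≈0.970499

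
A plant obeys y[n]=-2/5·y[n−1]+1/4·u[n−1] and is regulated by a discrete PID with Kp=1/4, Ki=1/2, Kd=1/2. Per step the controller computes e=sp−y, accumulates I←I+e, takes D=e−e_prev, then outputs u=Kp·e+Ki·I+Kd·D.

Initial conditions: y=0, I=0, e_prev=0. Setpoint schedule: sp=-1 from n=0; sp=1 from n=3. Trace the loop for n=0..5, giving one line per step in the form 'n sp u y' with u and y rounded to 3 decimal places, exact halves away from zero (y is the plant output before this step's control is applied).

0 -1 -1.250 0.000
1 -1 -0.859 -0.313
2 -1 -1.638 -0.090
3 1 0.873 -0.373
4 1 -0.508 0.368
5 1 0.981 -0.274

(exact arithmetic carried between steps; '≈' marks a value shown rounded to 6 d.p. or computed from one; I and e_prev carry over from the previous line; the table rounds u and y to 3 d.p., halves away from zero)
n=0: y=0, sp=-1, e=sp−y=-1; I=-1, D=e−e_prev=-1; u=1/4·(-1)+1/2·(-1)+1/2·(-1)=-1.25; next y=-2/5·0+1/4·(-1.25)=-0.3125
n=1: y=-0.3125, sp=-1, e=sp−y=-0.6875; I=-1.6875, D=e−e_prev=0.3125; u=1/4·(-0.6875)+1/2·(-1.6875)+1/2·0.3125=-0.859375; next y=-2/5·(-0.3125)+1/4·(-0.859375)≈-0.089844
n=2: y≈-0.089844, sp=-1, e=sp−y≈-0.910156; I≈-2.597656, D=e−e_prev≈-0.222656; u=1/4·(-0.910156)+1/2·(-2.597656)+1/2·(-0.222656)≈-1.637695; next y=-2/5·(-0.089844)+1/4·(-1.637695)≈-0.373486
n=3: y≈-0.373486, sp=1, e=sp−y≈1.373486; I≈-1.224170, D=e−e_prev≈2.283643; u=1/4·1.373486+1/2·(-1.224170)+1/2·2.283643≈0.873108; next y=-2/5·(-0.373486)+1/4·0.873108≈0.367672
n=4: y≈0.367672, sp=1, e=sp−y≈0.632328; I≈-0.591841, D=e−e_prev≈-0.741158; u=1/4·0.632328+1/2·(-0.591841)+1/2·(-0.741158)≈-0.508418; next y=-2/5·0.367672+1/4·(-0.508418)≈-0.274173
n=5: y≈-0.274173, sp=1, e=sp−y≈1.274173; I≈0.682332, D=e−e_prev≈0.641844; u=1/4·1.274173+1/2·0.682332+1/2·0.641844≈0.980631; next y=-2/5·(-0.274173)+1/4·0.980631≈0.354827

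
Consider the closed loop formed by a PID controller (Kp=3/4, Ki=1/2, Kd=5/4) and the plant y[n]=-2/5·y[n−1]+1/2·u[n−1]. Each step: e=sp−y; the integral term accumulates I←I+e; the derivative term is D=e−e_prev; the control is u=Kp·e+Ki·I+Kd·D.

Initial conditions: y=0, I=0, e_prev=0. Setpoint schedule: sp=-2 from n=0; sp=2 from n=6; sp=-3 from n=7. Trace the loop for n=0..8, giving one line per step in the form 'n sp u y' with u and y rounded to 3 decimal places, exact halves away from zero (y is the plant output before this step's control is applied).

0 -2 -5.000 0.000
1 -2 2.750 -2.500
2 -2 -12.313 2.375
3 -2 15.297 -7.106
4 -2 -37.995 10.491
5 -2 61.968 -23.194
6 2 -118.179 40.261
7 -3 213.148 -75.194
8 -3 -418.438 136.651

(exact arithmetic carried between steps; '≈' marks a value shown rounded to 6 d.p. or computed from one; I and e_prev carry over from the previous line; the table rounds u and y to 3 d.p., halves away from zero)
n=0: y=0, sp=-2, e=sp−y=-2; I=-2, D=e−e_prev=-2; u=3/4·(-2)+1/2·(-2)+5/4·(-2)=-5; next y=-2/5·0+1/2·(-5)=-2.5
n=1: y=-2.5, sp=-2, e=sp−y=0.5; I=-1.5, D=e−e_prev=2.5; u=3/4·0.5+1/2·(-1.5)+5/4·2.5=2.75; next y=-2/5·(-2.5)+1/2·2.75=2.375
n=2: y=2.375, sp=-2, e=sp−y=-4.375; I=-5.875, D=e−e_prev=-4.875; u=3/4·(-4.375)+1/2·(-5.875)+5/4·(-4.875)=-12.3125; next y=-2/5·2.375+1/2·(-12.3125)=-7.10625
n=3: y=-7.10625, sp=-2, e=sp−y=5.10625; I=-0.76875, D=e−e_prev=9.48125; u=3/4·5.10625+1/2·(-0.76875)+5/4·9.48125=15.296875; next y=-2/5·(-7.10625)+1/2·15.296875≈10.490938
n=4: y≈10.490938, sp=-2, e=sp−y≈-12.490938; I≈-13.259688, D=e−e_prev≈-17.597188; u=3/4·(-12.490938)+1/2·(-13.259688)+5/4·(-17.597188)≈-37.994531; next y=-2/5·10.490938+1/2·(-37.994531)≈-23.193641
n=5: y≈-23.193641, sp=-2, e=sp−y≈21.193641; I≈7.933953, D=e−e_prev≈33.684578; u=3/4·21.193641+1/2·7.933953+5/4·33.684578≈61.967930; next y=-2/5·(-23.193641)+1/2·61.967930≈40.261421
n=6: y≈40.261421, sp=2, e=sp−y≈-38.261421; I≈-30.327468, D=e−e_prev≈-59.455062; u=3/4·(-38.261421)+1/2·(-30.327468)+5/4·(-59.455062)≈-118.178627; next y=-2/5·40.261421+1/2·(-118.178627)≈-75.193882
n=7: y≈-75.193882, sp=-3, e=sp−y≈72.193882; I≈41.866414, D=e−e_prev≈110.455303; u=3/4·72.193882+1/2·41.866414+5/4·110.455303≈213.147747; next y=-2/5·(-75.193882)+1/2·213.147747≈136.651426
n=8: y≈136.651426, sp=-3, e=sp−y≈-139.651426; I≈-97.785012, D=e−e_prev≈-211.845308; u=3/4·(-139.651426)+1/2·(-97.785012)+5/4·(-211.845308)≈-418.437711; next y=-2/5·136.651426+1/2·(-418.437711)≈-263.879426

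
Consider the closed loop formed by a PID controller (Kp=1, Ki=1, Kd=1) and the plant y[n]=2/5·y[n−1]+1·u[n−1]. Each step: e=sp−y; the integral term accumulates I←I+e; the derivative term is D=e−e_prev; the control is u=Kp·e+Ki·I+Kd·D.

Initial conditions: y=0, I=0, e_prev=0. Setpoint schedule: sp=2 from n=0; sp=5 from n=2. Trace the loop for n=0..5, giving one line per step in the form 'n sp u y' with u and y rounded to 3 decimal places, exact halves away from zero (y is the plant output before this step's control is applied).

0 2 6.000 0.000
1 2 -12.000 6.000
2 5 45.800 -9.600
3 5 -112.880 41.960
4 5 315.888 -96.096
5 5 -841.709 277.450

(exact arithmetic carried between steps; '≈' marks a value shown rounded to 6 d.p. or computed from one; I and e_prev carry over from the previous line; the table rounds u and y to 3 d.p., halves away from zero)
n=0: y=0, sp=2, e=sp−y=2; I=2, D=e−e_prev=2; u=1·2+1·2+1·2=6; next y=2/5·0+1·6=6
n=1: y=6, sp=2, e=sp−y=-4; I=-2, D=e−e_prev=-6; u=1·(-4)+1·(-2)+1·(-6)=-12; next y=2/5·6+1·(-12)=-9.6
n=2: y=-9.6, sp=5, e=sp−y=14.6; I=12.6, D=e−e_prev=18.6; u=1·14.6+1·12.6+1·18.6=45.8; next y=2/5·(-9.6)+1·45.8=41.96
n=3: y=41.96, sp=5, e=sp−y=-36.96; I=-24.36, D=e−e_prev=-51.56; u=1·(-36.96)+1·(-24.36)+1·(-51.56)=-112.88; next y=2/5·41.96+1·(-112.88)=-96.096
n=4: y=-96.096, sp=5, e=sp−y=101.096; I=76.736, D=e−e_prev=138.056; u=1·101.096+1·76.736+1·138.056=315.888; next y=2/5·(-96.096)+1·315.888=277.4496
n=5: y=277.4496, sp=5, e=sp−y=-272.4496; I=-195.7136, D=e−e_prev=-373.5456; u=1·(-272.4496)+1·(-195.7136)+1·(-373.5456)=-841.7088; next y=2/5·277.4496+1·(-841.7088)=-730.72896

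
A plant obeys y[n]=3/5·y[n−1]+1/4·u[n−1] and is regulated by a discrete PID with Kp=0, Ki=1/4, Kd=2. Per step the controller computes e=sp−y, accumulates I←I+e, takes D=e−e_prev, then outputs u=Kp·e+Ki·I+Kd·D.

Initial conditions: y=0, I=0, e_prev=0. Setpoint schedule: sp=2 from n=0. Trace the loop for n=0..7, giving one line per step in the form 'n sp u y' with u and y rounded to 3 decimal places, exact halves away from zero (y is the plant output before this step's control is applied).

(exact arithmetic carried between steps; '≈' marks a value shown rounded to 6 d.p. or computed from one; I and e_prev carry over from the previous line; the table rounds u and y to 3 d.p., halves away from zero)
n=0: y=0, sp=2, e=sp−y=2; I=2, D=e−e_prev=2; u=0·2+1/4·2+2·2=4.5; next y=3/5·0+1/4·4.5=1.125
n=1: y=1.125, sp=2, e=sp−y=0.875; I=2.875, D=e−e_prev=-1.125; u=0·0.875+1/4·2.875+2·(-1.125)=-1.53125; next y=3/5·1.125+1/4·(-1.53125)≈0.292188
n=2: y≈0.292188, sp=2, e=sp−y≈1.707813; I≈4.582813, D=e−e_prev≈0.832813; u=0·1.707813+1/4·4.582813+2·0.832813≈2.811328; next y=3/5·0.292188+1/4·2.811328≈0.878145
n=3: y≈0.878145, sp=2, e=sp−y≈1.121855; I≈5.704668, D=e−e_prev≈-0.585957; u=0·1.121855+1/4·5.704668+2·(-0.585957)≈0.254253; next y=3/5·0.878145+1/4·0.254253≈0.590450
n=4: y≈0.590450, sp=2, e=sp−y≈1.409550; I≈7.114218, D=e−e_prev≈0.287695; u=0·1.409550+1/4·7.114218+2·0.287695≈2.353944; next y=3/5·0.590450+1/4·2.353944≈0.942756
n=5: y≈0.942756, sp=2, e=sp−y≈1.057244; I≈8.171462, D=e−e_prev≈-0.352306; u=0·1.057244+1/4·8.171462+2·(-0.352306)≈1.338254; next y=3/5·0.942756+1/4·1.338254≈0.900217
n=6: y≈0.900217, sp=2, e=sp−y≈1.099783; I≈9.271245, D=e−e_prev≈0.042539; u=0·1.099783+1/4·9.271245+2·0.042539≈2.402889; next y=3/5·0.900217+1/4·2.402889≈1.140852
n=7: y≈1.140852, sp=2, e=sp−y≈0.859148; I≈10.130393, D=e−e_prev≈-0.240636; u=0·0.859148+1/4·10.130393+2·(-0.240636)≈2.051327; next y=3/5·1.140852+1/4·2.051327≈1.197343

0 2 4.500 0.000
1 2 -1.531 1.125
2 2 2.811 0.292
3 2 0.254 0.878
4 2 2.354 0.590
5 2 1.338 0.943
6 2 2.403 0.900
7 2 2.051 1.141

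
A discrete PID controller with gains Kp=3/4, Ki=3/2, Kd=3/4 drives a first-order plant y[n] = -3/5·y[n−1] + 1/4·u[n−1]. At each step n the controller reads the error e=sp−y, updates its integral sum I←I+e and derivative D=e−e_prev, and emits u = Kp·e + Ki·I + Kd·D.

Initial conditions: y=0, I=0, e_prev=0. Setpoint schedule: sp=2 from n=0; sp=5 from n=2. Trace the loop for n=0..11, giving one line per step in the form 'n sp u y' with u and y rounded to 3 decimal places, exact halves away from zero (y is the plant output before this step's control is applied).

(exact arithmetic carried between steps; '≈' marks a value shown rounded to 6 d.p. or computed from one; I and e_prev carry over from the previous line; the table rounds u and y to 3 d.p., halves away from zero)
n=0: y=0, sp=2, e=sp−y=2; I=2, D=e−e_prev=2; u=3/4·2+3/2·2+3/4·2=6; next y=-3/5·0+1/4·6=1.5
n=1: y=1.5, sp=2, e=sp−y=0.5; I=2.5, D=e−e_prev=-1.5; u=3/4·0.5+3/2·2.5+3/4·(-1.5)=3; next y=-3/5·1.5+1/4·3=-0.15
n=2: y=-0.15, sp=5, e=sp−y=5.15; I=7.65, D=e−e_prev=4.65; u=3/4·5.15+3/2·7.65+3/4·4.65=18.825; next y=-3/5·(-0.15)+1/4·18.825=4.79625
n=3: y=4.79625, sp=5, e=sp−y=0.20375; I=7.85375, D=e−e_prev=-4.94625; u=3/4·0.20375+3/2·7.85375+3/4·(-4.94625)=8.22375; next y=-3/5·4.79625+1/4·8.22375≈-0.821813
n=4: y≈-0.821813, sp=5, e=sp−y≈5.821813; I≈13.675563, D=e−e_prev≈5.618063; u=3/4·5.821813+3/2·13.675563+3/4·5.618063≈29.09325; next y=-3/5·(-0.821813)+1/4·29.09325≈7.7664
n=5: y=7.7664, sp=5, e=sp−y=-2.7664; I≈10.909163, D=e−e_prev≈-8.588213; u=3/4·(-2.7664)+3/2·10.909163+3/4·(-8.588213)≈7.847784; next y=-3/5·7.7664+1/4·7.847784≈-2.697894
n=6: y≈-2.697894, sp=5, e=sp−y≈7.697894; I≈18.607056, D=e−e_prev≈10.464294; u=3/4·7.697894+3/2·18.607056+3/4·10.464294≈41.532225; next y=-3/5·(-2.697894)+1/4·41.532225≈12.001793
n=7: y≈12.001793, sp=5, e=sp−y≈-7.001793; I≈11.605264, D=e−e_prev≈-14.699687; u=3/4·(-7.001793)+3/2·11.605264+3/4·(-14.699687)≈1.131786; next y=-3/5·12.001793+1/4·1.131786≈-6.918129
n=8: y≈-6.918129, sp=5, e=sp−y≈11.918129; I≈23.523393, D=e−e_prev≈18.919922; u=3/4·11.918129+3/2·23.523393+3/4·18.919922≈58.413627; next y=-3/5·(-6.918129)+1/4·58.413627≈18.754284
n=9: y≈18.754284, sp=5, e=sp−y≈-13.754284; I≈9.769108, D=e−e_prev≈-25.672413; u=3/4·(-13.754284)+3/2·9.769108+3/4·(-25.672413)≈-14.916361; next y=-3/5·18.754284+1/4·(-14.916361)≈-14.981661
n=10: y≈-14.981661, sp=5, e=sp−y≈19.981661; I≈29.750769, D=e−e_prev≈33.735945; u=3/4·19.981661+3/2·29.750769+3/4·33.735945≈84.914358; next y=-3/5·(-14.981661)+1/4·84.914358≈30.217586
n=11: y≈30.217586, sp=5, e=sp−y≈-25.217586; I≈4.533183, D=e−e_prev≈-45.199247; u=3/4·(-25.217586)+3/2·4.533183+3/4·(-45.199247)≈-46.012850; next y=-3/5·30.217586+1/4·(-46.012850)≈-29.633764

0 2 6.000 0.000
1 2 3.000 1.500
2 5 18.825 -0.150
3 5 8.224 4.796
4 5 29.093 -0.822
5 5 7.848 7.766
6 5 41.532 -2.698
7 5 1.132 12.002
8 5 58.414 -6.918
9 5 -14.916 18.754
10 5 84.914 -14.982
11 5 -46.013 30.218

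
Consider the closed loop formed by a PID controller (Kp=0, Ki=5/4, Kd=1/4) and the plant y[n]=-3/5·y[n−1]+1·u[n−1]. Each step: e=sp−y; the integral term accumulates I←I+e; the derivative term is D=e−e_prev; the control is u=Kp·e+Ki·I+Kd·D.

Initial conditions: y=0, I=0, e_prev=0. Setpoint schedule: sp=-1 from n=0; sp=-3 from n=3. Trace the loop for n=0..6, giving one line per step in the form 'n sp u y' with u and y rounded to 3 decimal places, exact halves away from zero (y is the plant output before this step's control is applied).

(exact arithmetic carried between steps; '≈' marks a value shown rounded to 6 d.p. or computed from one; I and e_prev carry over from the previous line; the table rounds u and y to 3 d.p., halves away from zero)
n=0: y=0, sp=-1, e=sp−y=-1; I=-1, D=e−e_prev=-1; u=0·(-1)+5/4·(-1)+1/4·(-1)=-1.5; next y=-3/5·0+1·(-1.5)=-1.5
n=1: y=-1.5, sp=-1, e=sp−y=0.5; I=-0.5, D=e−e_prev=1.5; u=0·0.5+5/4·(-0.5)+1/4·1.5=-0.25; next y=-3/5·(-1.5)+1·(-0.25)=0.65
n=2: y=0.65, sp=-1, e=sp−y=-1.65; I=-2.15, D=e−e_prev=-2.15; u=0·(-1.65)+5/4·(-2.15)+1/4·(-2.15)=-3.225; next y=-3/5·0.65+1·(-3.225)=-3.615
n=3: y=-3.615, sp=-3, e=sp−y=0.615; I=-1.535, D=e−e_prev=2.265; u=0·0.615+5/4·(-1.535)+1/4·2.265=-1.3525; next y=-3/5·(-3.615)+1·(-1.3525)=0.8165
n=4: y=0.8165, sp=-3, e=sp−y=-3.8165; I=-5.3515, D=e−e_prev=-4.4315; u=0·(-3.8165)+5/4·(-5.3515)+1/4·(-4.4315)=-7.79725; next y=-3/5·0.8165+1·(-7.79725)=-8.28715
n=5: y=-8.28715, sp=-3, e=sp−y=5.28715; I=-0.06435, D=e−e_prev=9.10365; u=0·5.28715+5/4·(-0.06435)+1/4·9.10365=2.195475; next y=-3/5·(-8.28715)+1·2.195475=7.167765
n=6: y=7.167765, sp=-3, e=sp−y=-10.167765; I=-10.232115, D=e−e_prev=-15.454915; u=0·(-10.167765)+5/4·(-10.232115)+1/4·(-15.454915)≈-16.653873; next y=-3/5·7.167765+1·(-16.653873)≈-20.954532

0 -1 -1.500 0.000
1 -1 -0.250 -1.500
2 -1 -3.225 0.650
3 -3 -1.353 -3.615
4 -3 -7.797 0.817
5 -3 2.195 -8.287
6 -3 -16.654 7.168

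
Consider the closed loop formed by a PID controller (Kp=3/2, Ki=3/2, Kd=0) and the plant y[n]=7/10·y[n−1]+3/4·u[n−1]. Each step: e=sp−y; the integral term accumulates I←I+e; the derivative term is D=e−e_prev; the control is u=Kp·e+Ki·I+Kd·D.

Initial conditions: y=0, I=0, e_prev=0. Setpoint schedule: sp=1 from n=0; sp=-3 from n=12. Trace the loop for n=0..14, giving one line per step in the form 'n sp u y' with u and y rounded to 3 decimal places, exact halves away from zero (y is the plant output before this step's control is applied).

(exact arithmetic carried between steps; '≈' marks a value shown rounded to 6 d.p. or computed from one; I and e_prev carry over from the previous line; the table rounds u and y to 3 d.p., halves away from zero)
n=0: y=0, sp=1, e=sp−y=1; I=1, D=e−e_prev=1; u=3/2·1+3/2·1+0·1=3; next y=7/10·0+3/4·3=2.25
n=1: y=2.25, sp=1, e=sp−y=-1.25; I=-0.25, D=e−e_prev=-2.25; u=3/2·(-1.25)+3/2·(-0.25)+0·(-2.25)=-2.25; next y=7/10·2.25+3/4·(-2.25)=-0.1125
n=2: y=-0.1125, sp=1, e=sp−y=1.1125; I=0.8625, D=e−e_prev=2.3625; u=3/2·1.1125+3/2·0.8625+0·2.3625=2.9625; next y=7/10·(-0.1125)+3/4·2.9625=2.143125
n=3: y=2.143125, sp=1, e=sp−y=-1.143125; I=-0.280625, D=e−e_prev=-2.255625; u=3/2·(-1.143125)+3/2·(-0.280625)+0·(-2.255625)=-2.135625; next y=7/10·2.143125+3/4·(-2.135625)≈-0.101531
n=4: y≈-0.101531, sp=1, e=sp−y≈1.101531; I≈0.820906, D=e−e_prev≈2.244656; u=3/2·1.101531+3/2·0.820906+0·2.244656≈2.883656; next y=7/10·(-0.101531)+3/4·2.883656≈2.091670
n=5: y≈2.091670, sp=1, e=sp−y≈-1.091670; I≈-0.270764, D=e−e_prev≈-2.193202; u=3/2·(-1.091670)+3/2·(-0.270764)+0·(-2.193202)≈-2.043652; next y=7/10·2.091670+3/4·(-2.043652)≈-0.068569
n=6: y≈-0.068569, sp=1, e=sp−y≈1.068569; I≈0.797805, D=e−e_prev≈2.160240; u=3/2·1.068569+3/2·0.797805+0·2.160240≈2.799562; next y=7/10·(-0.068569)+3/4·2.799562≈2.051673
n=7: y≈2.051673, sp=1, e=sp−y≈-1.051673; I≈-0.253868, D=e−e_prev≈-2.120243; u=3/2·(-1.051673)+3/2·(-0.253868)+0·(-2.120243)≈-1.958311; next y=7/10·2.051673+3/4·(-1.958311)≈-0.032562
n=8: y≈-0.032562, sp=1, e=sp−y≈1.032562; I≈0.778695, D=e−e_prev≈2.084235; u=3/2·1.032562+3/2·0.778695+0·2.084235≈2.716885; next y=7/10·(-0.032562)+3/4·2.716885≈2.014870
n=9: y≈2.014870, sp=1, e=sp−y≈-1.014870; I≈-0.236176, D=e−e_prev≈-2.047432; u=3/2·(-1.014870)+3/2·(-0.236176)+0·(-2.047432)≈-1.876569; next y=7/10·2.014870+3/4·(-1.876569)≈0.002982
n=10: y≈0.002982, sp=1, e=sp−y≈0.997018; I≈0.760842, D=e−e_prev≈2.011888; u=3/2·0.997018+3/2·0.760842+0·2.011888≈2.636789; next y=7/10·0.002982+3/4·2.636789≈1.979680
n=11: y≈1.979680, sp=1, e=sp−y≈-0.979680; I≈-0.218838, D=e−e_prev≈-1.976697; u=3/2·(-0.979680)+3/2·(-0.218838)+0·(-1.976697)≈-1.797776; next y=7/10·1.979680+3/4·(-1.797776)≈0.037444
n=12: y≈0.037444, sp=-3, e=sp−y≈-3.037444; I≈-3.256281, D=e−e_prev≈-2.057764; u=3/2·(-3.037444)+3/2·(-3.256281)+0·(-2.057764)≈-9.440588; next y=7/10·0.037444+3/4·(-9.440588)≈-7.054230
n=13: y≈-7.054230, sp=-3, e=sp−y≈4.054230; I≈0.797949, D=e−e_prev≈7.091674; u=3/2·4.054230+3/2·0.797949+0·7.091674≈7.278269; next y=7/10·(-7.054230)+3/4·7.278269≈0.520740
n=14: y≈0.520740, sp=-3, e=sp−y≈-3.520740; I≈-2.722791, D=e−e_prev≈-7.574971; u=3/2·(-3.520740)+3/2·(-2.722791)+0·(-7.574971)≈-9.365298; next y=7/10·0.520740+3/4·(-9.365298)≈-6.659455

0 1 3.000 0.000
1 1 -2.250 2.250
2 1 2.963 -0.113
3 1 -2.136 2.143
4 1 2.884 -0.102
5 1 -2.044 2.092
6 1 2.800 -0.069
7 1 -1.958 2.052
8 1 2.717 -0.033
9 1 -1.877 2.015
10 1 2.637 0.003
11 1 -1.798 1.980
12 -3 -9.441 0.037
13 -3 7.278 -7.054
14 -3 -9.365 0.521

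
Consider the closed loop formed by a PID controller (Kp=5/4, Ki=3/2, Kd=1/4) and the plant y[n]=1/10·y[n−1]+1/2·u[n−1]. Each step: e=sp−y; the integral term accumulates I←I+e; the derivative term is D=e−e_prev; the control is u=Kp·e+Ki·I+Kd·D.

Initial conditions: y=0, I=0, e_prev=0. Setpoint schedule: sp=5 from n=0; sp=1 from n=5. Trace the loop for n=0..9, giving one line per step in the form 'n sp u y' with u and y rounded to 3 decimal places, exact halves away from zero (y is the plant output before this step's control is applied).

0 5 15.000 0.000
1 5 -1.250 7.500
2 5 19.000 0.125
3 5 -3.694 9.513
4 5 23.109 -0.896
5 1 -19.731 11.465
6 1 29.213 -8.719
7 1 -28.616 13.735
8 1 37.903 -12.934
9 1 -39.640 17.658

(exact arithmetic carried between steps; '≈' marks a value shown rounded to 6 d.p. or computed from one; I and e_prev carry over from the previous line; the table rounds u and y to 3 d.p., halves away from zero)
n=0: y=0, sp=5, e=sp−y=5; I=5, D=e−e_prev=5; u=5/4·5+3/2·5+1/4·5=15; next y=1/10·0+1/2·15=7.5
n=1: y=7.5, sp=5, e=sp−y=-2.5; I=2.5, D=e−e_prev=-7.5; u=5/4·(-2.5)+3/2·2.5+1/4·(-7.5)=-1.25; next y=1/10·7.5+1/2·(-1.25)=0.125
n=2: y=0.125, sp=5, e=sp−y=4.875; I=7.375, D=e−e_prev=7.375; u=5/4·4.875+3/2·7.375+1/4·7.375=19; next y=1/10·0.125+1/2·19=9.5125
n=3: y=9.5125, sp=5, e=sp−y=-4.5125; I=2.8625, D=e−e_prev=-9.3875; u=5/4·(-4.5125)+3/2·2.8625+1/4·(-9.3875)=-3.69375; next y=1/10·9.5125+1/2·(-3.69375)=-0.895625
n=4: y=-0.895625, sp=5, e=sp−y=5.895625; I=8.758125, D=e−e_prev=10.408125; u=5/4·5.895625+3/2·8.758125+1/4·10.408125=23.10875; next y=1/10·(-0.895625)+1/2·23.10875≈11.464813
n=5: y≈11.464813, sp=1, e=sp−y≈-10.464813; I≈-1.706688, D=e−e_prev≈-16.360438; u=5/4·(-10.464813)+3/2·(-1.706688)+1/4·(-16.360438)≈-19.731156; next y=1/10·11.464813+1/2·(-19.731156)≈-8.719097
n=6: y≈-8.719097, sp=1, e=sp−y≈9.719097; I≈8.012409, D=e−e_prev≈20.183909; u=5/4·9.719097+3/2·8.012409+1/4·20.183909≈29.213463; next y=1/10·(-8.719097)+1/2·29.213463≈13.734822
n=7: y≈13.734822, sp=1, e=sp−y≈-12.734822; I≈-4.722412, D=e−e_prev≈-22.453918; u=5/4·(-12.734822)+3/2·(-4.722412)+1/4·(-22.453918)≈-28.615625; next y=1/10·13.734822+1/2·(-28.615625)≈-12.934330
n=8: y≈-12.934330, sp=1, e=sp−y≈13.934330; I≈9.211918, D=e−e_prev≈26.669152; u=5/4·13.934330+3/2·9.211918+1/4·26.669152≈37.903078; next y=1/10·(-12.934330)+1/2·37.903078≈17.658106
n=9: y≈17.658106, sp=1, e=sp−y≈-16.658106; I≈-7.446188, D=e−e_prev≈-30.592436; u=5/4·(-16.658106)+3/2·(-7.446188)+1/4·(-30.592436)≈-39.640023; next y=1/10·17.658106+1/2·(-39.640023)≈-18.054201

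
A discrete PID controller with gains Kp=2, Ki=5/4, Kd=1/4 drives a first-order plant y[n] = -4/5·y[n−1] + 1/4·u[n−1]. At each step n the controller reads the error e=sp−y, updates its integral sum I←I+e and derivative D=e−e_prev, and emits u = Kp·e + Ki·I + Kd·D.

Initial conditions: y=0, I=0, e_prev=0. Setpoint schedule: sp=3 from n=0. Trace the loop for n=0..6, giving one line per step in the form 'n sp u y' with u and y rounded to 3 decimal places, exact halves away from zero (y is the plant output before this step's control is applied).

(exact arithmetic carried between steps; '≈' marks a value shown rounded to 6 d.p. or computed from one; I and e_prev carry over from the previous line; the table rounds u and y to 3 d.p., halves away from zero)
n=0: y=0, sp=3, e=sp−y=3; I=3, D=e−e_prev=3; u=2·3+5/4·3+1/4·3=10.5; next y=-4/5·0+1/4·10.5=2.625
n=1: y=2.625, sp=3, e=sp−y=0.375; I=3.375, D=e−e_prev=-2.625; u=2·0.375+5/4·3.375+1/4·(-2.625)=4.3125; next y=-4/5·2.625+1/4·4.3125=-1.021875
n=2: y=-1.021875, sp=3, e=sp−y=4.021875; I=7.396875, D=e−e_prev=3.646875; u=2·4.021875+5/4·7.396875+1/4·3.646875≈18.201563; next y=-4/5·(-1.021875)+1/4·18.201563≈5.367891
n=3: y≈5.367891, sp=3, e=sp−y≈-2.367891; I≈5.028984, D=e−e_prev≈-6.389766; u=2·(-2.367891)+5/4·5.028984+1/4·(-6.389766)≈-0.046992; next y=-4/5·5.367891+1/4·(-0.046992)≈-4.306061
n=4: y≈-4.306061, sp=3, e=sp−y≈7.306061; I≈12.335045, D=e−e_prev≈9.673951; u=2·7.306061+5/4·12.335045+1/4·9.673951≈32.449415; next y=-4/5·(-4.306061)+1/4·32.449415≈11.557202
n=5: y≈11.557202, sp=3, e=sp−y≈-8.557202; I≈3.777843, D=e−e_prev≈-15.863263; u=2·(-8.557202)+5/4·3.777843+1/4·(-15.863263)≈-16.357917; next y=-4/5·11.557202+1/4·(-16.357917)≈-13.335241
n=6: y≈-13.335241, sp=3, e=sp−y≈16.335241; I≈20.113084, D=e−e_prev≈24.892443; u=2·16.335241+5/4·20.113084+1/4·24.892443≈64.034947; next y=-4/5·(-13.335241)+1/4·64.034947≈26.676930

0 3 10.500 0.000
1 3 4.313 2.625
2 3 18.202 -1.022
3 3 -0.047 5.368
4 3 32.449 -4.306
5 3 -16.358 11.557
6 3 64.035 -13.335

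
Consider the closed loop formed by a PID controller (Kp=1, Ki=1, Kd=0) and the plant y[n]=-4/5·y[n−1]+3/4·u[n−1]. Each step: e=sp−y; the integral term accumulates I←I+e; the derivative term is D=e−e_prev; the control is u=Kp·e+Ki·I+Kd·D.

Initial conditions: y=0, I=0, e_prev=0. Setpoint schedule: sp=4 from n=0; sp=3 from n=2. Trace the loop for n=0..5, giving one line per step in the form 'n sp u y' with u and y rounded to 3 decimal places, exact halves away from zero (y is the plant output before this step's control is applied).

(exact arithmetic carried between steps; '≈' marks a value shown rounded to 6 d.p. or computed from one; I and e_prev carry over from the previous line; the table rounds u and y to 3 d.p., halves away from zero)
n=0: y=0, sp=4, e=sp−y=4; I=4, D=e−e_prev=4; u=1·4+1·4+0·4=8; next y=-4/5·0+3/4·8=6
n=1: y=6, sp=4, e=sp−y=-2; I=2, D=e−e_prev=-6; u=1·(-2)+1·2+0·(-6)=0; next y=-4/5·6+3/4·0=-4.8
n=2: y=-4.8, sp=3, e=sp−y=7.8; I=9.8, D=e−e_prev=9.8; u=1·7.8+1·9.8+0·9.8=17.6; next y=-4/5·(-4.8)+3/4·17.6=17.04
n=3: y=17.04, sp=3, e=sp−y=-14.04; I=-4.24, D=e−e_prev=-21.84; u=1·(-14.04)+1·(-4.24)+0·(-21.84)=-18.28; next y=-4/5·17.04+3/4·(-18.28)=-27.342
n=4: y=-27.342, sp=3, e=sp−y=30.342; I=26.102, D=e−e_prev=44.382; u=1·30.342+1·26.102+0·44.382=56.444; next y=-4/5·(-27.342)+3/4·56.444=64.2066
n=5: y=64.2066, sp=3, e=sp−y=-61.2066; I=-35.1046, D=e−e_prev=-91.5486; u=1·(-61.2066)+1·(-35.1046)+0·(-91.5486)=-96.3112; next y=-4/5·64.2066+3/4·(-96.3112)=-123.59868

0 4 8.000 0.000
1 4 0.000 6.000
2 3 17.600 -4.800
3 3 -18.280 17.040
4 3 56.444 -27.342
5 3 -96.311 64.207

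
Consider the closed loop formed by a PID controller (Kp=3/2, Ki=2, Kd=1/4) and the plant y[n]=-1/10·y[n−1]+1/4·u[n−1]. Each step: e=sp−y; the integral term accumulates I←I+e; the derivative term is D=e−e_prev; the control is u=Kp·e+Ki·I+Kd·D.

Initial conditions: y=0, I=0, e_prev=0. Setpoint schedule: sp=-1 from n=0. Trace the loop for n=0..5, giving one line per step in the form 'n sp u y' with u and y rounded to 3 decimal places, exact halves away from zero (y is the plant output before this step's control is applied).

0 -1 -3.750 0.000
1 -1 -1.984 -0.938
2 -1 -4.351 -0.402
3 -1 -2.993 -1.047
4 -1 -4.574 -0.644
5 -1 -3.552 -1.079

(exact arithmetic carried between steps; '≈' marks a value shown rounded to 6 d.p. or computed from one; I and e_prev carry over from the previous line; the table rounds u and y to 3 d.p., halves away from zero)
n=0: y=0, sp=-1, e=sp−y=-1; I=-1, D=e−e_prev=-1; u=3/2·(-1)+2·(-1)+1/4·(-1)=-3.75; next y=-1/10·0+1/4·(-3.75)=-0.9375
n=1: y=-0.9375, sp=-1, e=sp−y=-0.0625; I=-1.0625, D=e−e_prev=0.9375; u=3/2·(-0.0625)+2·(-1.0625)+1/4·0.9375=-1.984375; next y=-1/10·(-0.9375)+1/4·(-1.984375)≈-0.402344
n=2: y≈-0.402344, sp=-1, e=sp−y≈-0.597656; I≈-1.660156, D=e−e_prev≈-0.535156; u=3/2·(-0.597656)+2·(-1.660156)+1/4·(-0.535156)≈-4.350586; next y=-1/10·(-0.402344)+1/4·(-4.350586)≈-1.047412
n=3: y≈-1.047412, sp=-1, e=sp−y≈0.047412; I≈-1.612744, D=e−e_prev≈0.645068; u=3/2·0.047412+2·(-1.612744)+1/4·0.645068≈-2.993103; next y=-1/10·(-1.047412)+1/4·(-2.993103)≈-0.643535
n=4: y≈-0.643535, sp=-1, e=sp−y≈-0.356465; I≈-1.969210, D=e−e_prev≈-0.403878; u=3/2·(-0.356465)+2·(-1.969210)+1/4·(-0.403878)≈-4.574087; next y=-1/10·(-0.643535)+1/4·(-4.574087)≈-1.079168
n=5: y≈-1.079168, sp=-1, e=sp−y≈0.079168; I≈-1.890041, D=e−e_prev≈0.435634; u=3/2·0.079168+2·(-1.890041)+1/4·0.435634≈-3.552422; next y=-1/10·(-1.079168)+1/4·(-3.552422)≈-0.780189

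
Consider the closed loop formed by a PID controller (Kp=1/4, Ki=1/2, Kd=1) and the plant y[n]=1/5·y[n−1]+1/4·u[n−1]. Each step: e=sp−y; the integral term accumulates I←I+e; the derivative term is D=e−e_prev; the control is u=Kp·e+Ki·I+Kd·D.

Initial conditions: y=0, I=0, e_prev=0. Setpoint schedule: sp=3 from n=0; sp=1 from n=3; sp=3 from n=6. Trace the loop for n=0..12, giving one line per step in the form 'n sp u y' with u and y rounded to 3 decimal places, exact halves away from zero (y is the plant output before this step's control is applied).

(exact arithmetic carried between steps; '≈' marks a value shown rounded to 6 d.p. or computed from one; I and e_prev carry over from the previous line; the table rounds u and y to 3 d.p., halves away from zero)
n=0: y=0, sp=3, e=sp−y=3; I=3, D=e−e_prev=3; u=1/4·3+1/2·3+1·3=5.25; next y=1/5·0+1/4·5.25=1.3125
n=1: y=1.3125, sp=3, e=sp−y=1.6875; I=4.6875, D=e−e_prev=-1.3125; u=1/4·1.6875+1/2·4.6875+1·(-1.3125)=1.453125; next y=1/5·1.3125+1/4·1.453125≈0.625781
n=2: y≈0.625781, sp=3, e=sp−y≈2.374219; I≈7.061719, D=e−e_prev≈0.686719; u=1/4·2.374219+1/2·7.061719+1·0.686719≈4.811133; next y=1/5·0.625781+1/4·4.811133≈1.327939
n=3: y≈1.327939, sp=1, e=sp−y≈-0.327939; I≈6.733779, D=e−e_prev≈-2.702158; u=1/4·(-0.327939)+1/2·6.733779+1·(-2.702158)≈0.582747; next y=1/5·1.327939+1/4·0.582747≈0.411275
n=4: y≈0.411275, sp=1, e=sp−y≈0.588725; I≈7.322505, D=e−e_prev≈0.916665; u=1/4·0.588725+1/2·7.322505+1·0.916665≈4.725099; next y=1/5·0.411275+1/4·4.725099≈1.263530
n=5: y≈1.263530, sp=1, e=sp−y≈-0.263530; I≈7.058975, D=e−e_prev≈-0.852255; u=1/4·(-0.263530)+1/2·7.058975+1·(-0.852255)≈2.611350; next y=1/5·1.263530+1/4·2.611350≈0.905543
n=6: y≈0.905543, sp=3, e=sp−y≈2.094457; I≈9.153432, D=e−e_prev≈2.357986; u=1/4·2.094457+1/2·9.153432+1·2.357986≈7.458316; next y=1/5·0.905543+1/4·7.458316≈2.045688
n=7: y≈2.045688, sp=3, e=sp−y≈0.954312; I≈10.107744, D=e−e_prev≈-1.140144; u=1/4·0.954312+1/2·10.107744+1·(-1.140144)≈4.152306; next y=1/5·2.045688+1/4·4.152306≈1.447214
n=8: y≈1.447214, sp=3, e=sp−y≈1.552786; I≈11.660530, D=e−e_prev≈0.598474; u=1/4·1.552786+1/2·11.660530+1·0.598474≈6.816935; next y=1/5·1.447214+1/4·6.816935≈1.993677
n=9: y≈1.993677, sp=3, e=sp−y≈1.006323; I≈12.666853, D=e−e_prev≈-0.546463; u=1/4·1.006323+1/2·12.666853+1·(-0.546463)≈6.038545; next y=1/5·1.993677+1/4·6.038545≈1.908372
n=10: y≈1.908372, sp=3, e=sp−y≈1.091628; I≈13.758482, D=e−e_prev≈0.085305; u=1/4·1.091628+1/2·13.758482+1·0.085305≈7.237453; next y=1/5·1.908372+1/4·7.237453≈2.191038
n=11: y≈2.191038, sp=3, e=sp−y≈0.808962; I≈14.567444, D=e−e_prev≈-0.282666; u=1/4·0.808962+1/2·14.567444+1·(-0.282666)≈7.203297; next y=1/5·2.191038+1/4·7.203297≈2.239032
n=12: y≈2.239032, sp=3, e=sp−y≈0.760968; I≈15.328413, D=e−e_prev≈-0.047994; u=1/4·0.760968+1/2·15.328413+1·(-0.047994)≈7.806454; next y=1/5·2.239032+1/4·7.806454≈2.399420

0 3 5.250 0.000
1 3 1.453 1.313
2 3 4.811 0.626
3 1 0.583 1.328
4 1 4.725 0.411
5 1 2.611 1.264
6 3 7.458 0.906
7 3 4.152 2.046
8 3 6.817 1.447
9 3 6.039 1.994
10 3 7.237 1.908
11 3 7.203 2.191
12 3 7.806 2.239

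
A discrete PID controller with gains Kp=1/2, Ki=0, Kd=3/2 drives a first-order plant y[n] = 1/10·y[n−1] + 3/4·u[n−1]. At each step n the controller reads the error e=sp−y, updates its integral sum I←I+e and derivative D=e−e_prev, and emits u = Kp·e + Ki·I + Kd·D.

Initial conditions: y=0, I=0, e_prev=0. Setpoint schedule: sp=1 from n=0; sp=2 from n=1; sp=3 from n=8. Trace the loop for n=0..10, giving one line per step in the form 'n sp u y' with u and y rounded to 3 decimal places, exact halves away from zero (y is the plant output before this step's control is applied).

(exact arithmetic carried between steps; '≈' marks a value shown rounded to 6 d.p. or computed from one; I and e_prev carry over from the previous line; the table rounds u and y to 3 d.p., halves away from zero)
n=0: y=0, sp=1, e=sp−y=1; I=1, D=e−e_prev=1; u=1/2·1+0·1+3/2·1=2; next y=1/10·0+3/4·2=1.5
n=1: y=1.5, sp=2, e=sp−y=0.5; I=1.5, D=e−e_prev=-0.5; u=1/2·0.5+0·1.5+3/2·(-0.5)=-0.5; next y=1/10·1.5+3/4·(-0.5)=-0.225
n=2: y=-0.225, sp=2, e=sp−y=2.225; I=3.725, D=e−e_prev=1.725; u=1/2·2.225+0·3.725+3/2·1.725=3.7; next y=1/10·(-0.225)+3/4·3.7=2.7525
n=3: y=2.7525, sp=2, e=sp−y=-0.7525; I=2.9725, D=e−e_prev=-2.9775; u=1/2·(-0.7525)+0·2.9725+3/2·(-2.9775)=-4.8425; next y=1/10·2.7525+3/4·(-4.8425)=-3.356625
n=4: y=-3.356625, sp=2, e=sp−y=5.356625; I=8.329125, D=e−e_prev=6.109125; u=1/2·5.356625+0·8.329125+3/2·6.109125=11.842; next y=1/10·(-3.356625)+3/4·11.842≈8.545838
n=5: y≈8.545838, sp=2, e=sp−y≈-6.545838; I≈1.783288, D=e−e_prev≈-11.902463; u=1/2·(-6.545838)+0·1.783288+3/2·(-11.902463)≈-21.126613; next y=1/10·8.545838+3/4·(-21.126613)≈-14.990376
n=6: y≈-14.990376, sp=2, e=sp−y≈16.990376; I≈18.773663, D=e−e_prev≈23.536213; u=1/2·16.990376+0·18.773663+3/2·23.536213≈43.799508; next y=1/10·(-14.990376)+3/4·43.799508≈31.350593
n=7: y≈31.350593, sp=2, e=sp−y≈-29.350593; I≈-10.576930, D=e−e_prev≈-46.340969; u=1/2·(-29.350593)+0·(-10.576930)+3/2·(-46.340969)≈-84.186750; next y=1/10·31.350593+3/4·(-84.186750)≈-60.005003
n=8: y≈-60.005003, sp=3, e=sp−y≈63.005003; I≈52.428073, D=e−e_prev≈92.355596; u=1/2·63.005003+0·52.428073+3/2·92.355596≈170.035895; next y=1/10·(-60.005003)+3/4·170.035895≈121.526421
n=9: y≈121.526421, sp=3, e=sp−y≈-118.526421; I≈-66.098348, D=e−e_prev≈-181.531424; u=1/2·(-118.526421)+0·(-66.098348)+3/2·(-181.531424)≈-331.560347; next y=1/10·121.526421+3/4·(-331.560347)≈-236.517618
n=10: y≈-236.517618, sp=3, e=sp−y≈239.517618; I≈173.419270, D=e−e_prev≈358.044039; u=1/2·239.517618+0·173.419270+3/2·358.044039≈656.824868; next y=1/10·(-236.517618)+3/4·656.824868≈468.966889

0 1 2.000 0.000
1 2 -0.500 1.500
2 2 3.700 -0.225
3 2 -4.843 2.753
4 2 11.842 -3.357
5 2 -21.127 8.546
6 2 43.800 -14.990
7 2 -84.187 31.351
8 3 170.036 -60.005
9 3 -331.560 121.526
10 3 656.825 -236.518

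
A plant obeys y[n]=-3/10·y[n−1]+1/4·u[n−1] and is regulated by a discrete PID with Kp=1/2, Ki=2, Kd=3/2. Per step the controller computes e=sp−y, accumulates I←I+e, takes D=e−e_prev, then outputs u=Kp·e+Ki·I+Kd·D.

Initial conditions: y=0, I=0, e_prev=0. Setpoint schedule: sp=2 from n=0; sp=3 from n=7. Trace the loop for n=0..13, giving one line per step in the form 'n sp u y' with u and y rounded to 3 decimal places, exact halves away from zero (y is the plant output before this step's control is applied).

0 2 8.000 0.000
1 2 1.000 2.000
2 2 13.400 -0.350
3 2 -0.645 3.455
4 2 20.764 -1.198
5 2 -6.812 5.550
6 2 31.883 -3.368
7 3 -16.155 8.981
8 3 51.763 -6.733
9 3 -39.117 14.961
10 3 86.415 -14.267
11 3 -83.498 25.884
12 3 149.056 -28.640
13 3 -167.433 45.856

(exact arithmetic carried between steps; '≈' marks a value shown rounded to 6 d.p. or computed from one; I and e_prev carry over from the previous line; the table rounds u and y to 3 d.p., halves away from zero)
n=0: y=0, sp=2, e=sp−y=2; I=2, D=e−e_prev=2; u=1/2·2+2·2+3/2·2=8; next y=-3/10·0+1/4·8=2
n=1: y=2, sp=2, e=sp−y=0; I=2, D=e−e_prev=-2; u=1/2·0+2·2+3/2·(-2)=1; next y=-3/10·2+1/4·1=-0.35
n=2: y=-0.35, sp=2, e=sp−y=2.35; I=4.35, D=e−e_prev=2.35; u=1/2·2.35+2·4.35+3/2·2.35=13.4; next y=-3/10·(-0.35)+1/4·13.4=3.455
n=3: y=3.455, sp=2, e=sp−y=-1.455; I=2.895, D=e−e_prev=-3.805; u=1/2·(-1.455)+2·2.895+3/2·(-3.805)=-0.645; next y=-3/10·3.455+1/4·(-0.645)=-1.19775
n=4: y=-1.19775, sp=2, e=sp−y=3.19775; I=6.09275, D=e−e_prev=4.65275; u=1/2·3.19775+2·6.09275+3/2·4.65275=20.7635; next y=-3/10·(-1.19775)+1/4·20.7635=5.5502
n=5: y=5.5502, sp=2, e=sp−y=-3.5502; I=2.54255, D=e−e_prev=-6.74795; u=1/2·(-3.5502)+2·2.54255+3/2·(-6.74795)=-6.811925; next y=-3/10·5.5502+1/4·(-6.811925)≈-3.368041
n=6: y≈-3.368041, sp=2, e=sp−y≈5.368041; I≈7.910591, D=e−e_prev≈8.918241; u=1/2·5.368041+2·7.910591+3/2·8.918241≈31.882565; next y=-3/10·(-3.368041)+1/4·31.882565≈8.981054
n=7: y≈8.981054, sp=3, e=sp−y≈-5.981054; I≈1.929538, D=e−e_prev≈-11.349095; u=1/2·(-5.981054)+2·1.929538+3/2·(-11.349095)≈-16.155094; next y=-3/10·8.981054+1/4·(-16.155094)≈-6.733090
n=8: y≈-6.733090, sp=3, e=sp−y≈9.733090; I≈11.662627, D=e−e_prev≈15.714143; u=1/2·9.733090+2·11.662627+3/2·15.714143≈51.763014; next y=-3/10·(-6.733090)+1/4·51.763014≈14.960680
n=9: y≈14.960680, sp=3, e=sp−y≈-11.960680; I≈-0.298053, D=e−e_prev≈-21.693770; u=1/2·(-11.960680)+2·(-0.298053)+3/2·(-21.693770)≈-39.117101; next y=-3/10·14.960680+1/4·(-39.117101)≈-14.267479
n=10: y≈-14.267479, sp=3, e=sp−y≈17.267479; I≈16.969426, D=e−e_prev≈29.228160; u=1/2·17.267479+2·16.969426+3/2·29.228160≈86.414832; next y=-3/10·(-14.267479)+1/4·86.414832≈25.883952
n=11: y≈25.883952, sp=3, e=sp−y≈-22.883952; I≈-5.914526, D=e−e_prev≈-40.151431; u=1/2·(-22.883952)+2·(-5.914526)+3/2·(-40.151431)≈-83.498174; next y=-3/10·25.883952+1/4·(-83.498174)≈-28.639729
n=12: y≈-28.639729, sp=3, e=sp−y≈31.639729; I≈25.725203, D=e−e_prev≈54.523681; u=1/2·31.639729+2·25.725203+3/2·54.523681≈149.055793; next y=-3/10·(-28.639729)+1/4·149.055793≈45.855867
n=13: y≈45.855867, sp=3, e=sp−y≈-42.855867; I≈-17.130663, D=e−e_prev≈-74.495596; u=1/2·(-42.855867)+2·(-17.130663)+3/2·(-74.495596)≈-167.432654; next y=-3/10·45.855867+1/4·(-167.432654)≈-55.614924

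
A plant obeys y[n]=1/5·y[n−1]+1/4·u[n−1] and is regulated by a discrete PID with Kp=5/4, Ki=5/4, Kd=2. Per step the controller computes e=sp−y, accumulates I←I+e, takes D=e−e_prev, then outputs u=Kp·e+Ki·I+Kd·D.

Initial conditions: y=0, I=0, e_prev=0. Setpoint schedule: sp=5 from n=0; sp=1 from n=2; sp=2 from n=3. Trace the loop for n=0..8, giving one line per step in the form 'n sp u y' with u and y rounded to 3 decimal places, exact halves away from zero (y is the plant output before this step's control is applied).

0 5 22.500 0.000
1 5 -6.563 5.625
2 1 13.539 -0.516
3 2 -1.435 3.282
4 2 15.986 0.297
5 2 -4.767 4.056
6 2 20.144 -0.381
7 2 -9.786 4.960
8 2 26.060 -1.454

(exact arithmetic carried between steps; '≈' marks a value shown rounded to 6 d.p. or computed from one; I and e_prev carry over from the previous line; the table rounds u and y to 3 d.p., halves away from zero)
n=0: y=0, sp=5, e=sp−y=5; I=5, D=e−e_prev=5; u=5/4·5+5/4·5+2·5=22.5; next y=1/5·0+1/4·22.5=5.625
n=1: y=5.625, sp=5, e=sp−y=-0.625; I=4.375, D=e−e_prev=-5.625; u=5/4·(-0.625)+5/4·4.375+2·(-5.625)=-6.5625; next y=1/5·5.625+1/4·(-6.5625)=-0.515625
n=2: y=-0.515625, sp=1, e=sp−y=1.515625; I=5.890625, D=e−e_prev=2.140625; u=5/4·1.515625+5/4·5.890625+2·2.140625≈13.539063; next y=1/5·(-0.515625)+1/4·13.539063≈3.281641
n=3: y≈3.281641, sp=2, e=sp−y≈-1.281641; I≈4.608984, D=e−e_prev≈-2.797266; u=5/4·(-1.281641)+5/4·4.608984+2·(-2.797266)≈-1.435352; next y=1/5·3.281641+1/4·(-1.435352)≈0.297490
n=4: y≈0.297490, sp=2, e=sp−y≈1.702510; I≈6.311494, D=e−e_prev≈2.984150; u=5/4·1.702510+5/4·6.311494+2·2.984150≈15.985806; next y=1/5·0.297490+1/4·15.985806≈4.055949
n=5: y≈4.055949, sp=2, e=sp−y≈-2.055949; I≈4.255545, D=e−e_prev≈-3.758459; u=5/4·(-2.055949)+5/4·4.255545+2·(-3.758459)≈-4.767424; next y=1/5·4.055949+1/4·(-4.767424)≈-0.380666
n=6: y≈-0.380666, sp=2, e=sp−y≈2.380666; I≈6.636211, D=e−e_prev≈4.436616; u=5/4·2.380666+5/4·6.636211+2·4.436616≈20.144328; next y=1/5·(-0.380666)+1/4·20.144328≈4.959949
n=7: y≈4.959949, sp=2, e=sp−y≈-2.959949; I≈3.676262, D=e−e_prev≈-5.340615; u=5/4·(-2.959949)+5/4·3.676262+2·(-5.340615)≈-9.785838; next y=1/5·4.959949+1/4·(-9.785838)≈-1.454470
n=8: y≈-1.454470, sp=2, e=sp−y≈3.454470; I≈7.130732, D=e−e_prev≈6.414418; u=5/4·3.454470+5/4·7.130732+2·6.414418≈26.060339; next y=1/5·(-1.454470)+1/4·26.060339≈6.224191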